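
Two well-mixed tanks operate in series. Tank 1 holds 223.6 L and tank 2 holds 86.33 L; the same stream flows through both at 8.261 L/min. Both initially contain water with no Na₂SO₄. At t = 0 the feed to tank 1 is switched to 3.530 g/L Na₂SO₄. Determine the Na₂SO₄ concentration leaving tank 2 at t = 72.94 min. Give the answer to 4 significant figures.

Time constants: τᵢ = Vᵢ/Q for each well-mixed tank.
τ₁ = 223.6/8.261 = 27.0669 min; τ₂ = 86.33/8.261 = 10.4503 min.
Tank 1: C₁ = C_in(1 − e^(−t/τ₁)). Tank 2 (τ₁ ≠ τ₂): C₂ = C_in[1 − (τ₁ e^(−t/τ₁) − τ₂ e^(−t/τ₂))/(τ₁ − τ₂)].
At t = 72.94: e^(−t/τ₁) = 0.0675559, e^(−t/τ₂) = 0.000930584.
C₂ = 3.530·[1 − (27.0669·0.0675559 − 10.4503·0.000930584)/(16.6166)] = 3.530·0.890543 = 3.14362 g/L.

3.144 g/L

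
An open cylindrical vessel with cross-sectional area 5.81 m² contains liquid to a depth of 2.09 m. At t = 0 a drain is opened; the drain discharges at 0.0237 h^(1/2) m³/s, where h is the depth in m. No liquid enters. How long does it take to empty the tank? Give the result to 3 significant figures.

709 s

With no inflow, A dh/dt = −0.0237 √h.
Separate and integrate: 2(√h − √h₀) = −(0.0237/A) t.
Set h = 0: 2√h₀ = (0.0237/A) t_empty ⇒ t_empty = 2A√h₀/0.0237.
t_empty = 2·5.81·√2.09/0.0237 = 11.620·1.4457/0.0237 = 708.81 s.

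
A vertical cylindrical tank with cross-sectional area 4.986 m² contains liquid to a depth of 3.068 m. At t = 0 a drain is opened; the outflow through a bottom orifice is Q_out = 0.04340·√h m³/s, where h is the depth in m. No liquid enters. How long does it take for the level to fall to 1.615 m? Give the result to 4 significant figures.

110.5 s

With no inflow, A dh/dt = −0.04340 √h.
∫ h^(−1/2) dh = −(0.04340/A) ∫ dt, giving 2√h = 2√h₀ − (0.04340/A) t.
t = 2A(√h₀ − √h)/0.04340 = 2·4.986·(√3.068 − √1.615)/0.04340
  = 9.97200 × (1.75157 − 1.27083) / 0.04340 = 110.460 s.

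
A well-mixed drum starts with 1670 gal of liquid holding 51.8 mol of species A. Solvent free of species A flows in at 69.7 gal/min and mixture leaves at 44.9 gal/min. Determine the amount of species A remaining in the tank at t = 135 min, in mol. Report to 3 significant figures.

Total volume: dV/dt = Q_in − Q_out = 24.800 gal/min, so V(t) = 1670 + 24.800 t and V(135) = 5018.0 gal.
Species balance (pure solvent in): dm/dt = −Q_out · m/V(t).
dm/m = −Q_out dt/(V₀ + 24.800 t); integrating gives ln(m/m₀) = −(Q_out/(Q_in−Q_out)) ln(V/V₀).
m = m₀ (V₀/V)^(Q_out/(Q_in−Q_out)) = 51.8 × (1670/5018.0)^(1.8105) = 7.0673 mol.

7.07 mol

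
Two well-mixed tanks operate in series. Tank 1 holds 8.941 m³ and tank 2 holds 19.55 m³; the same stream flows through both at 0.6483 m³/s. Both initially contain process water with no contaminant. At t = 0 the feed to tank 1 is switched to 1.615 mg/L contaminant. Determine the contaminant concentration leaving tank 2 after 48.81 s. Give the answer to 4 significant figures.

Time constants: τᵢ = Vᵢ/Q for each well-mixed tank.
τ₁ = 8.941/0.6483 = 13.7915 s; τ₂ = 19.55/0.6483 = 30.1558 s.
Solving the cascade with C₁(0)=C₂(0)=0 gives C₂(t) = C_in[1 − (τ₁ e^(−t/τ₁) − τ₂ e^(−t/τ₂))/(τ₁ − τ₂)].
At t = 48.81: e^(−t/τ₁) = 0.0290381, e^(−t/τ₂) = 0.198177.
C₂ = 1.615·[1 − (13.7915·0.0290381 − 30.1558·0.198177)/(-16.3643)] = 1.615·0.659277 = 1.06473 mg/L.

1.065 mg/L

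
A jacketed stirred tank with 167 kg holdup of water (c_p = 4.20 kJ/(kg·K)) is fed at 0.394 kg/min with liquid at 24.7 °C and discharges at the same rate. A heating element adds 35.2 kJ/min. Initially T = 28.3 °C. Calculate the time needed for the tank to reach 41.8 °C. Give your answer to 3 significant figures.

M c_p dT/dt = ṁ c_p (T_in − T) + Q̇.
τ = M/ṁ = 423.86 min; T_ss = T_in + Q̇/(ṁ c_p) = 45.971 °C.
T(t) = T_ss + (T₀ − T_ss) e^(−t/τ). Set T = 41.8:
e^(−t/τ) = (41.8 − 45.971)/(28.3 − 45.971) = 0.23606
t = −423.86 · ln(0.23606) = 611.92 min.

612 min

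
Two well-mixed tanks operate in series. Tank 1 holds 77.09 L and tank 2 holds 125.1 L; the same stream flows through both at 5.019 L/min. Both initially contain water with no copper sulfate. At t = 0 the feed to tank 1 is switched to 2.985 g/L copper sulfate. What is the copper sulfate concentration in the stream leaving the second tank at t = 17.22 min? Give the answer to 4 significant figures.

0.6492 g/L

Species balance on tank i: dCᵢ/dt = (Cᵢ₋₁ − Cᵢ)/τᵢ with τᵢ = Vᵢ/Q.
τ₁ = 77.09/5.019 = 15.3596 min; τ₂ = 125.1/5.019 = 24.9253 min.
Solving the cascade with C₁(0)=C₂(0)=0 gives C₂(t) = C_in[1 − (τ₁ e^(−t/τ₁) − τ₂ e^(−t/τ₂))/(τ₁ − τ₂)].
At t = 17.22: e^(−t/τ₁) = 0.325914, e^(−t/τ₂) = 0.501143.
C₂ = 2.985·[1 − (15.3596·0.325914 − 24.9253·0.501143)/(-9.56565)] = 2.985·0.217492 = 0.649215 g/L.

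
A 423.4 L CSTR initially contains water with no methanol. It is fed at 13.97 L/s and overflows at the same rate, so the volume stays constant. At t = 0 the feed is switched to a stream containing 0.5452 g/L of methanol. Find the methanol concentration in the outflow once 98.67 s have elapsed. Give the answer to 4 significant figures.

Species balance on the tank: V dC/dt = Q(C_in − C).
Rewrite as dC/dt + C/τ = C_in/τ, τ = V/Q = 30.3078 s.
Solution: C(t) = C_in + (C₀ − C_in) e^(−t/τ).
C(98.67) = 0.5452 + (0 − 0.5452)·e^(−98.67/30.3078) = 0.5452 + (-0.545200)·0.0385578 = 0.524178 g/L.

0.5242 g/L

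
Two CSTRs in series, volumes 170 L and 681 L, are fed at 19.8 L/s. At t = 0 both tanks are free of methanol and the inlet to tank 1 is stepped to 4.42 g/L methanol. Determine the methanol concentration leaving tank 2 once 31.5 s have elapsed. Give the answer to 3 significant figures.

Species balance on tank i: dCᵢ/dt = (Cᵢ₋₁ − Cᵢ)/τᵢ with τᵢ = Vᵢ/Q.
τ₁ = 170/19.8 = 8.5859 s; τ₂ = 681/19.8 = 34.394 s.
Tank 1: C₁ = C_in(1 − e^(−t/τ₁)). Tank 2 (τ₁ ≠ τ₂): C₂ = C_in[1 − (τ₁ e^(−t/τ₁) − τ₂ e^(−t/τ₂))/(τ₁ − τ₂)].
At t = 31.5: e^(−t/τ₁) = 0.025506, e^(−t/τ₂) = 0.40017.
C₂ = 4.42·[1 − (8.5859·0.025506 − 34.394·0.40017)/(-25.808)] = 4.42·0.47518 = 2.1003 g/L.

2.10 g/L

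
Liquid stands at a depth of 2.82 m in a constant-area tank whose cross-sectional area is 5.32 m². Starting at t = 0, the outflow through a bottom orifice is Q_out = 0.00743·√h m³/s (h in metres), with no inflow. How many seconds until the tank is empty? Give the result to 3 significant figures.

2400 s

With no inflow, A dh/dt = −0.00743 √h.
This is separable: 2 d(√h)/dt = −0.00743/A, so √h = √h₀ − (0.00743/(2A)) t.
Set h = 0: 2√h₀ = (0.00743/A) t_empty ⇒ t_empty = 2A√h₀/0.00743.
t_empty = 2·5.32·√2.82/0.00743 = 10.640·1.6793/0.00743 = 2404.8 s.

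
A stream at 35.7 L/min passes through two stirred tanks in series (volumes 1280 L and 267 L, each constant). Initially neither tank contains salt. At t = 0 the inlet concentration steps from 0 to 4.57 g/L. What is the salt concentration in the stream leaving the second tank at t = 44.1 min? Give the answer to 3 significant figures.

2.89 g/L

Each tank obeys Vᵢ dCᵢ/dt = Q(Cᵢ₋₁ − Cᵢ), so τᵢ = Vᵢ/Q.
τ₁ = 1280/35.7 = 35.854 min; τ₂ = 267/35.7 = 7.4790 min.
Solving the cascade with C₁(0)=C₂(0)=0 gives C₂(t) = C_in[1 − (τ₁ e^(−t/τ₁) − τ₂ e^(−t/τ₂))/(τ₁ − τ₂)].
At t = 44.1: e^(−t/τ₁) = 0.29230, e^(−t/τ₂) = 0.0027490.
C₂ = 4.57·[1 − (35.854·0.29230 − 7.4790·0.0027490)/(28.375)] = 4.57·0.63138 = 2.8854 g/L.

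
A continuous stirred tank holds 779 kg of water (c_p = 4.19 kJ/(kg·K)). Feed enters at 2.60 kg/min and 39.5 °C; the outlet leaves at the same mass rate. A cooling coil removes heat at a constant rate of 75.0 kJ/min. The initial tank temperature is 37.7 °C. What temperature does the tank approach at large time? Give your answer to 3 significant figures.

M c_p dT/dt = ṁ c_p (T_in − T) − Q̇.
At steady state dT/dt = 0 ⇒ T_ss = T_in − Q̇/(ṁ c_p) = 39.5 − 75.0/(2.60·4.19) = 32.615 °C.

32.6 °C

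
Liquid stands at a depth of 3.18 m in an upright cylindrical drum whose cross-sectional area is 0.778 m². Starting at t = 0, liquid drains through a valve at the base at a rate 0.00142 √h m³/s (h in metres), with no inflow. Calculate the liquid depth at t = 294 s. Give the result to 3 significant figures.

With no inflow, A dh/dt = −0.00142 √h.
∫ h^(−1/2) dh = −(0.00142/A) ∫ dt, giving 2√h = 2√h₀ − (0.00142/A) t.
√h = √3.18 − 0.00142·294/(2·0.778) = 1.7833 − 0.26830 = 1.5150.
h = 1.5150² = 2.2951 m.

2.30 m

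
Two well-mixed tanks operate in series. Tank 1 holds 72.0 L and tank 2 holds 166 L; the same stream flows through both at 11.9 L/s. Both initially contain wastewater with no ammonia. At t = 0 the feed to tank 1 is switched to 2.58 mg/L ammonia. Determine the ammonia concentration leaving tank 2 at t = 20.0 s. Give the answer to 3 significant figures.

Each tank obeys Vᵢ dCᵢ/dt = Q(Cᵢ₋₁ − Cᵢ), so τᵢ = Vᵢ/Q.
τ₁ = 72.0/11.9 = 6.0504 s; τ₂ = 166/11.9 = 13.950 s.
Tank 1: C₁ = C_in(1 − e^(−t/τ₁)). Tank 2 (τ₁ ≠ τ₂): C₂ = C_in[1 − (τ₁ e^(−t/τ₁) − τ₂ e^(−t/τ₂))/(τ₁ − τ₂)].
At t = 20.0: e^(−t/τ₁) = 0.036679, e^(−t/τ₂) = 0.23842.
C₂ = 2.58·[1 − (6.0504·0.036679 − 13.950·0.23842)/(-7.8992)] = 2.58·0.60706 = 1.5662 mg/L.

1.57 mg/L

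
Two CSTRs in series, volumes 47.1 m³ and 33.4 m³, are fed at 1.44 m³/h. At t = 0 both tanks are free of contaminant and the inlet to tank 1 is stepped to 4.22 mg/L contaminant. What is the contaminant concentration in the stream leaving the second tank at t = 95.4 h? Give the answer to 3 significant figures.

Time constants: τᵢ = Vᵢ/Q for each well-mixed tank.
τ₁ = 47.1/1.44 = 32.708 h; τ₂ = 33.4/1.44 = 23.194 h.
Tank 1: C₁ = C_in(1 − e^(−t/τ₁)). Tank 2 (τ₁ ≠ τ₂): C₂ = C_in[1 − (τ₁ e^(−t/τ₁) − τ₂ e^(−t/τ₂))/(τ₁ − τ₂)].
At t = 95.4: e^(−t/τ₁) = 0.054113, e^(−t/τ₂) = 0.016358.
C₂ = 4.22·[1 − (32.708·0.054113 − 23.194·0.016358)/(9.5139)] = 4.22·0.85384 = 3.6032 mg/L.

3.60 mg/L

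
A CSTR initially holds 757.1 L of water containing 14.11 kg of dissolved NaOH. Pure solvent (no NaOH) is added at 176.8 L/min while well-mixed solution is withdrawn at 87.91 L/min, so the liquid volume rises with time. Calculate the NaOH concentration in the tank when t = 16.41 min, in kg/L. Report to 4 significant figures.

0.002202 kg/L

Total volume: dV/dt = Q_in − Q_out = 88.8900 L/min, so V(t) = 757.1 + 88.8900 t and V(16.41) = 2215.78 L.
No NaOH enters, so dm/dt = −Q_out · (m/V).
dm/m = −Q_out dt/(V₀ + 88.8900 t); integrating gives ln(m/m₀) = −(Q_out/(Q_in−Q_out)) ln(V/V₀).
m = m₀ (V₀/V)^(Q_out/(Q_in−Q_out)) = 14.11 × (757.1/2215.78)^(0.988975) = 4.87859 kg.
C = m/V = 4.87859/2215.78 = 0.00220174 kg/L.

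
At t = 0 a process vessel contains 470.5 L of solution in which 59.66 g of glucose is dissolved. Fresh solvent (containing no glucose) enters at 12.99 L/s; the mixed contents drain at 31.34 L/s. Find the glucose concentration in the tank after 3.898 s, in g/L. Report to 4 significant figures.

Let m(t) be the amount of glucose. Volume: V(t) = V₀ + (Q_in − Q_out) t = 470.5 − 18.3500 t; V(3.898) = 398.972 L.
Species balance (pure solvent in): dm/dt = −Q_out · m/V(t).
Separate: dm/m = −Q_out dt/V(t) ⇒ ln(m/m₀) = −(Q_out/(Q_in−Q_out)) ln(V/V₀).
m = m₀ (V₀/V)^(Q_out/(Q_in−Q_out)) = 59.66 × (470.5/398.972)^(-1.70790) = 45.0161 g.
C = m/V = 45.0161/398.972 = 0.112830 g/L.

0.1128 g/L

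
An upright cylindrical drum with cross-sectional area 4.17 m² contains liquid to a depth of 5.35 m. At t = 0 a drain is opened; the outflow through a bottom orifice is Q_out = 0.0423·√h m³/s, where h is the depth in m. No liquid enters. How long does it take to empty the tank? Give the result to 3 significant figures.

Mass balance (ρ constant): A dh/dt = −0.0423 √h.
This is separable: 2 d(√h)/dt = −0.0423/A, so √h = √h₀ − (0.0423/(2A)) t.
Tank is empty when √h = 0: t_empty = 2A√h₀/0.0423.
t_empty = 2·4.17·√5.35/0.0423 = 8.3400·2.3130/0.0423 = 456.04 s.

456 s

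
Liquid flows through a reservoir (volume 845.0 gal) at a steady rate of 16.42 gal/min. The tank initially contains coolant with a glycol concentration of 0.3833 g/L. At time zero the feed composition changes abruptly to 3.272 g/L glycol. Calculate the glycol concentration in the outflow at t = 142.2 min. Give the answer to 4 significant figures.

Unsteady species balance (constant V, well mixed): V dC/dt = Q(C_in − C).
Rewrite as dC/dt + C/τ = C_in/τ, τ = V/Q = 51.4616 min.
Solution: C(t) = C_in + (C₀ − C_in) e^(−t/τ).
C(142.2) = 3.272 + (0.3833 − 3.272)·e^(−142.2/51.4616) = 3.272 + (-2.88870)·0.0630881 = 3.08976 g/L.

3.090 g/L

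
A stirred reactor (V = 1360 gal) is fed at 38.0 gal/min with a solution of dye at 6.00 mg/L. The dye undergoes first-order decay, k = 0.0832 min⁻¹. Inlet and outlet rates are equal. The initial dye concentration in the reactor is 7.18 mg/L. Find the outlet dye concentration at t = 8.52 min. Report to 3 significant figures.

3.71 mg/L

Accumulation = in − out − consumed: V dC/dt = Q C_in − Q C − k V C.
dC/dt = (Q/V) C_in − (Q/V + k) C; effective rate a = Q/V + k = 0.027941 + 0.0832 = 0.11114 min⁻¹.
C_ss = Q C_in/(Q + kV) = 1.5084 mg/L; C(t) = C_ss + (C₀ − C_ss) e^(−a t).
C(8.52) = 1.5084 + (5.6716)·e^(−0.11114·8.52) = 1.5084 + (5.6716)·0.38793 = 3.7086 mg/L.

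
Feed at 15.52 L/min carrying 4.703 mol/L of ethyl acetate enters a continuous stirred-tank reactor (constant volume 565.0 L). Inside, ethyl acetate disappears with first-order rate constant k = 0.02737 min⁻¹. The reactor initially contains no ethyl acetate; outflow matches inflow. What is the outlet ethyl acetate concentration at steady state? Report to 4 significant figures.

2.356 mol/L

Accumulation = in − out − consumed: V dC/dt = Q C_in − Q C − k V C.
At steady state: 0 = Q C_in − (Q + kV) C_ss, so C_ss = Q C_in/(Q + kV).
C_ss = 15.52·4.703/(15.52 + 0.02737·565.0) = 72.9906/30.9840 = 2.35575 mol/L.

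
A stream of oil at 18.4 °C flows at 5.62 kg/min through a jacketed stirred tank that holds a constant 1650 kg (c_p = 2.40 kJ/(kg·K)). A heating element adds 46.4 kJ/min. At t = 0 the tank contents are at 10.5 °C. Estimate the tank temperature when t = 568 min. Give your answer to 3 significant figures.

M c_p dT/dt = ṁ c_p (T_in − T) + Q̇.
Rearrange: dT/dt = (T_ss − T)/τ with τ = M/ṁ = 293.59 min and T_ss = T_in + Q̇/(ṁ c_p) = 21.840 °C.
Solution: T(t) = T_ss + (T₀ − T_ss) e^(−t/τ).
T(568) = 21.840 + (-11.340)·e^(−568/293.59) = 21.840 + (-11.340)·0.14448 = 20.202 °C.

20.2 °C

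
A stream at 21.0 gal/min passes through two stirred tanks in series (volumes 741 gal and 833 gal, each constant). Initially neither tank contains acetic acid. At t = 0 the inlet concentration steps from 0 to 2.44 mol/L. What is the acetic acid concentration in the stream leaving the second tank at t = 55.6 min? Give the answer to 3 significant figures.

1.07 mol/L

Species balance on tank i: dCᵢ/dt = (Cᵢ₋₁ − Cᵢ)/τᵢ with τᵢ = Vᵢ/Q.
τ₁ = 741/21.0 = 35.286 min; τ₂ = 833/21.0 = 39.667 min.
Tank 1: C₁ = C_in(1 − e^(−t/τ₁)). Tank 2 (τ₁ ≠ τ₂): C₂ = C_in[1 − (τ₁ e^(−t/τ₁) − τ₂ e^(−t/τ₂))/(τ₁ − τ₂)].
At t = 55.6: e^(−t/τ₁) = 0.20686, e^(−t/τ₂) = 0.24618.
C₂ = 2.44·[1 − (35.286·0.20686 − 39.667·0.24618)/(-4.3810)] = 2.44·0.43710 = 1.0665 mol/L.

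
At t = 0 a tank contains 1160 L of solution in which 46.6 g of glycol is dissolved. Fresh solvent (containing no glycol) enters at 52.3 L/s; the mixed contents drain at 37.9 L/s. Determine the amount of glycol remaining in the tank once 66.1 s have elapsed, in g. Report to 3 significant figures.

9.63 g

Total volume: dV/dt = Q_in − Q_out = 14.400 L/s, so V(t) = 1160 + 14.400 t and V(66.1) = 2111.8 L.
Solute balance: dm/dt = 0 − Q_out C = −Q_out m/V(t).
Separate: dm/m = −Q_out dt/V(t) ⇒ ln(m/m₀) = −(Q_out/(Q_in−Q_out)) ln(V/V₀).
m = m₀ (V₀/V)^(Q_out/(Q_in−Q_out)) = 46.6 × (1160/2111.8)^(2.6319) = 9.6282 g.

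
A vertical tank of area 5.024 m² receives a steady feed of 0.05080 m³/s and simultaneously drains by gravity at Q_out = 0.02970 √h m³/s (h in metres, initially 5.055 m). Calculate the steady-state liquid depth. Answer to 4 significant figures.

Volume balance on the tank: A dh/dt = Q_in − 0.02970 √h. At steady state dh/dt = 0:
Q_in = 0.02970 √h_ss ⇒ √h_ss = 0.05080/0.02970 = 1.71044.
h_ss = 1.71044² = 2.92560 m. (Since h₀ = 5.055 m > h_ss, the level will fall toward this value.)

2.926 m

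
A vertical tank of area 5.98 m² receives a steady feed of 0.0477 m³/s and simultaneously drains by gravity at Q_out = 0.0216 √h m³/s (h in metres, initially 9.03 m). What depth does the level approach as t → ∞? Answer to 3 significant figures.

4.88 m

Level balance: A dh/dt = 0.0477 − 0.0216 √h. Setting dh/dt = 0:
Q_in = 0.0216 √h_ss ⇒ √h_ss = 0.0477/0.0216 = 2.2083.
h_ss = 2.2083² = 4.8767 m. (Since h₀ = 9.03 m > h_ss, the level will fall toward this value.)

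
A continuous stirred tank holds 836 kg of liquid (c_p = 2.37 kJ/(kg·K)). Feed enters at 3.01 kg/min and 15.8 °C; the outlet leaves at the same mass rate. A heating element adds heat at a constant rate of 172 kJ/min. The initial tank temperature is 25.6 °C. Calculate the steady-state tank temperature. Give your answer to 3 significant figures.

39.9 °C

First-law balance (no shaft work): M c_p dT/dt = ṁ c_p (T_in − T) + 172.
At steady state dT/dt = 0 ⇒ T_ss = T_in + Q̇/(ṁ c_p) = 15.8 + 172/(3.01·2.37) = 39.911 °C.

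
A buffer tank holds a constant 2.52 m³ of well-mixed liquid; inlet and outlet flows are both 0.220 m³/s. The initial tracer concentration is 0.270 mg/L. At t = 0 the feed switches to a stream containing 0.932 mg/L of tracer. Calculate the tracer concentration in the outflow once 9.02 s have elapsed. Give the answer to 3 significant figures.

0.631 mg/L

Mass balance on the solute (V constant): V dC/dt = Q(C_in − C).
So dC/dt = (C_in − C)/τ with τ = V/Q = 2.52/0.220 = 11.455 s.
This is linear first-order; C(t) = C_in + (C₀ − C_in) e^(−t/τ).
C(9.02) = 0.932 + (0.270 − 0.932)·e^(−9.02/11.455) = 0.932 + (-0.66200)·0.45500 = 0.63079 mg/L.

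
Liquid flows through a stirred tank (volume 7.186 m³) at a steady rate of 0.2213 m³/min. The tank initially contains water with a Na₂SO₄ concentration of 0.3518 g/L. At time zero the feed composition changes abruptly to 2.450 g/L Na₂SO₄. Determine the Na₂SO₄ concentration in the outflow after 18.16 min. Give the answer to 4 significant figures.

1.251 g/L

Accumulation = in − out for the solute gives V dC/dt = Q(C_in − C).
Rewrite as dC/dt + C/τ = C_in/τ, τ = V/Q = 32.4718 min.
This is linear first-order; C(t) = C_in + (C₀ − C_in) e^(−t/τ).
C(18.16) = 2.450 + (0.3518 − 2.450)·e^(−18.16/32.4718) = 2.450 + (-2.09820)·0.571635 = 1.25060 g/L.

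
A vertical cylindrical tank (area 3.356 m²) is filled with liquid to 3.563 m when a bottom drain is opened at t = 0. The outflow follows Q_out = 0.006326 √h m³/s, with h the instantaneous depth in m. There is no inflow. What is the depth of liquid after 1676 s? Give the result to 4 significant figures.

0.09485 m

A dh/dt = −Q_out = −0.006326 √h.
This is separable: 2 d(√h)/dt = −0.006326/A, so √h = √h₀ − (0.006326/(2A)) t.
√h = √3.563 − 0.006326·1676/(2·3.356) = 1.88759 − 1.57962 = 0.307976.
h = 0.307976² = 0.0948492 m.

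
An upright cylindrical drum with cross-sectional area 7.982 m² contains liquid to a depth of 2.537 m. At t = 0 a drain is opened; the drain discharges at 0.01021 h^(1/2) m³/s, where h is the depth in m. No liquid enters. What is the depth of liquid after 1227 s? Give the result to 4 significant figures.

Unsteady balance on liquid volume: A dh/dt = −0.01021 √h.
∫ h^(−1/2) dh = −(0.01021/A) ∫ dt, giving 2√h = 2√h₀ − (0.01021/A) t.
√h = √2.537 − 0.01021·1227/(2·7.982) = 1.59280 − 0.784745 = 0.808051.
h = 0.808051² = 0.652947 m.

0.6529 m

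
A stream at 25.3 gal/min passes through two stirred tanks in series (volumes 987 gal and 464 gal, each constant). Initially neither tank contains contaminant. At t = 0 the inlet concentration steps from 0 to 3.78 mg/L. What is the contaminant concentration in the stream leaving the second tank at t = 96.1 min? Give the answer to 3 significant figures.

3.19 mg/L

Time constants: τᵢ = Vᵢ/Q for each well-mixed tank.
τ₁ = 987/25.3 = 39.012 min; τ₂ = 464/25.3 = 18.340 min.
Solving the cascade with C₁(0)=C₂(0)=0 gives C₂(t) = C_in[1 − (τ₁ e^(−t/τ₁) − τ₂ e^(−t/τ₂))/(τ₁ − τ₂)].
At t = 96.1: e^(−t/τ₁) = 0.085149, e^(−t/τ₂) = 0.0053006.
C₂ = 3.78·[1 − (39.012·0.085149 − 18.340·0.0053006)/(20.672)] = 3.78·0.84401 = 3.1904 mg/L.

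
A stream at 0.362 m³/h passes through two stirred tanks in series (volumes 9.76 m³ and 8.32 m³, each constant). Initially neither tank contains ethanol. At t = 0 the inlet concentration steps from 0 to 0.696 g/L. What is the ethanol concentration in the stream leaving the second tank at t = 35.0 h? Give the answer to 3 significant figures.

0.285 g/L

Species balance on tank i: dCᵢ/dt = (Cᵢ₋₁ − Cᵢ)/τᵢ with τᵢ = Vᵢ/Q.
τ₁ = 9.76/0.362 = 26.961 h; τ₂ = 8.32/0.362 = 22.983 h.
Solving the cascade with C₁(0)=C₂(0)=0 gives C₂(t) = C_in[1 − (τ₁ e^(−t/τ₁) − τ₂ e^(−t/τ₂))/(τ₁ − τ₂)].
At t = 35.0: e^(−t/τ₁) = 0.27303, e^(−t/τ₂) = 0.21809.
C₂ = 0.696·[1 − (26.961·0.27303 − 22.983·0.21809)/(3.9779)] = 0.696·0.40952 = 0.28503 g/L.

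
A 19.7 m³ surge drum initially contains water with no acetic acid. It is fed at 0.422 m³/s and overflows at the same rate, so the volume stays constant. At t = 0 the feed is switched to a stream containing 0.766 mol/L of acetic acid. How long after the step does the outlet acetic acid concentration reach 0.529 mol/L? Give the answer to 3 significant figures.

Species balance on the tank: V dC/dt = Q(C_in − C), so τ = V/Q = 46.682 s.
C(t) = C_in + (C₀ − C_in) e^(−t/τ). Set C = 0.529 and solve for t:
e^(−t/τ) = (C − C_in)/(C₀ − C_in) = (0.529 − 0.766)/(0 − 0.766) = 0.30940
t = −τ ln(…) = 46.682 × 1.1731 = 54.764 s.

54.8 s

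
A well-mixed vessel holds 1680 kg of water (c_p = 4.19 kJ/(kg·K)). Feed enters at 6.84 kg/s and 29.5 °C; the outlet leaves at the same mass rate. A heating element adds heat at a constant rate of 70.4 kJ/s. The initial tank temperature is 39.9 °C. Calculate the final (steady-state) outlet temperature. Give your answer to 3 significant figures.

Unsteady energy balance on the tank contents: M c_p dT/dt = ṁ c_p (T_in − T) + 70.4.
At steady state dT/dt = 0 ⇒ T_ss = T_in + Q̇/(ṁ c_p) = 29.5 + 70.4/(6.84·4.19) = 31.956 °C.

32.0 °C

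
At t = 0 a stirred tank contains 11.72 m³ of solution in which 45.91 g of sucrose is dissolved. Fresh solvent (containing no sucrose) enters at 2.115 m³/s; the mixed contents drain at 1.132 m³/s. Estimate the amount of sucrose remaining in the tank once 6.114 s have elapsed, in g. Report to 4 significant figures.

Total volume: dV/dt = Q_in − Q_out = 0.983000 m³/s, so V(t) = 11.72 + 0.983000 t and V(6.114) = 17.7301 m³.
Solute balance: dm/dt = 0 − Q_out C = −Q_out m/V(t).
dm/m = −Q_out dt/(V₀ + 0.983000 t); integrating gives ln(m/m₀) = −(Q_out/(Q_in−Q_out)) ln(V/V₀).
m = m₀ (V₀/V)^(Q_out/(Q_in−Q_out)) = 45.91 × (11.72/17.7301)^(1.15158) = 28.5019 g.

28.50 g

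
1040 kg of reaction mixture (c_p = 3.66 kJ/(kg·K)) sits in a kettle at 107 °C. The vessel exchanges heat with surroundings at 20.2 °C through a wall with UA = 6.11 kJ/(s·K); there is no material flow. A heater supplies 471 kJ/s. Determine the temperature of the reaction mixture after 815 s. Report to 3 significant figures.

99.9 °C

First-law balance (no shaft work): M c_p dT/dt = −UA(T − T_amb) + Q̇.
dT/dt = (T_ss − T)/τ with T_ss = T_amb + Q̇/UA = 20.2 + 471/6.11 = 97.287 °C, τ = M c_p/UA = 1040·3.66/6.11 = 622.98 s.
T approaches T_ss exponentially: T(t) = T_ss + (T₀ − T_ss) e^(−t/τ).
T(815) = 97.287 + (9.7133)·0.27030 = 99.912 °C.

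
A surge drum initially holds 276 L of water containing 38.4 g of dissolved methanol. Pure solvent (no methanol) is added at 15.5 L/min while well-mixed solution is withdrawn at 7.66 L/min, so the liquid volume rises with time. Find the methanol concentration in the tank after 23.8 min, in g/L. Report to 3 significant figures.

0.0501 g/L

Total volume: dV/dt = Q_in − Q_out = 7.8400 L/min, so V(t) = 276 + 7.8400 t and V(23.8) = 462.59 L.
No methanol enters, so dm/dt = −Q_out · (m/V).
Separate: dm/m = −Q_out dt/V(t) ⇒ ln(m/m₀) = −(Q_out/(Q_in−Q_out)) ln(V/V₀).
m = m₀ (V₀/V)^(Q_out/(Q_in−Q_out)) = 38.4 × (276/462.59)^(0.97704) = 23.184 g.
C = m/V = 23.184/462.59 = 0.050118 g/L.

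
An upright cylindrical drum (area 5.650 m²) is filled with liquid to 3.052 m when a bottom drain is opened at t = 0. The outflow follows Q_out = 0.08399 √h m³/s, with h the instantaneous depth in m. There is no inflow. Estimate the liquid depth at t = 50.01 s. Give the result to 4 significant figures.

1.891 m

Unsteady balance on liquid volume: A dh/dt = −0.08399 √h.
Separate and integrate: 2(√h − √h₀) = −(0.08399/A) t.
√h = √3.052 − 0.08399·50.01/(2·5.650) = 1.74700 − 0.371711 = 1.37529.
h = 1.37529² = 1.89141 m.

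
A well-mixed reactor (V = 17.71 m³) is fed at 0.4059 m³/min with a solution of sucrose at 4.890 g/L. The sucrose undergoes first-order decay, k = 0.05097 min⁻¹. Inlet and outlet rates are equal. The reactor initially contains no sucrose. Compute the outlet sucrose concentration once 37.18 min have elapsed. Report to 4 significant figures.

Species balance: V dC/dt = Q C_in − Q C − k V C.
dC/dt = (Q/V) C_in − (Q/V + k) C; effective rate a = Q/V + k = 0.0229193 + 0.05097 = 0.0738893 min⁻¹.
C_ss = Q C_in/(Q + kV) = 1.51680 g/L; C(t) = C_ss + (C₀ − C_ss) e^(−a t).
C(37.18) = 1.51680 + (-1.51680)·e^(−0.0738893·37.18) = 1.51680 + (-1.51680)·0.0641070 = 1.41956 g/L.

1.420 g/L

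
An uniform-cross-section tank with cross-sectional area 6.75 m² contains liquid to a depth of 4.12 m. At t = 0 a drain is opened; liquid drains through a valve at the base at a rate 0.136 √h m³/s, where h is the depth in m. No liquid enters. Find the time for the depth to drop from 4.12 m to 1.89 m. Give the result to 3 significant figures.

65.0 s

A dh/dt = −Q_out = −0.136 √h.
∫ h^(−1/2) dh = −(0.136/A) ∫ dt, giving 2√h = 2√h₀ − (0.136/A) t.
t = 2A(√h₀ − √h)/0.136 = 2·6.75·(√4.12 − √1.89)/0.136
  = 13.500 × (2.0298 − 1.3748) / 0.136 = 65.019 s.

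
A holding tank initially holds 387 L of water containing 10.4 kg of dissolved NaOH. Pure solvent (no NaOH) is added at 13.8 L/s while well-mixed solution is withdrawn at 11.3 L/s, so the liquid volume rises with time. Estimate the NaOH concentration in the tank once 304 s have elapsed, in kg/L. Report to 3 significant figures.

6.68e-05 kg/L

Let m(t) be the amount of NaOH. Volume: V(t) = V₀ + (Q_in − Q_out) t = 387 + 2.5000 t; V(304) = 1147.0 L.
No NaOH enters, so dm/dt = −Q_out · (m/V).
dm/m = −Q_out dt/(V₀ + 2.5000 t); integrating gives ln(m/m₀) = −(Q_out/(Q_in−Q_out)) ln(V/V₀).
m = m₀ (V₀/V)^(Q_out/(Q_in−Q_out)) = 10.4 × (387/1147.0)^(4.5200) = 0.076606 kg.
C = m/V = 0.076606/1147.0 = 6.6788e-05 kg/L.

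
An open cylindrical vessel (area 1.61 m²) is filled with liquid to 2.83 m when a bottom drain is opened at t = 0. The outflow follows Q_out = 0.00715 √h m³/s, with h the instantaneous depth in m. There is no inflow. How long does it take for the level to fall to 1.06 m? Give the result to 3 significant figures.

294 s

Unsteady balance on liquid volume: A dh/dt = −0.00715 √h.
This is separable: 2 d(√h)/dt = −0.00715/A, so √h = √h₀ − (0.00715/(2A)) t.
t = 2A(√h₀ − √h)/0.00715 = 2·1.61·(√2.83 − √1.06)/0.00715
  = 3.2200 × (1.6823 − 1.0296) / 0.00715 = 293.94 s.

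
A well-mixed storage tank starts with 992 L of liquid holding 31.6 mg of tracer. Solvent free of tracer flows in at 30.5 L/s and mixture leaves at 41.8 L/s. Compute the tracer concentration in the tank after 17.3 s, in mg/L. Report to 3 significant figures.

Let m(t) be the amount of tracer. Volume: V(t) = V₀ + (Q_in − Q_out) t = 992 − 11.300 t; V(17.3) = 796.51 L.
Solute balance: dm/dt = 0 − Q_out C = −Q_out m/V(t).
dm/m = −Q_out dt/(V₀ − 11.300 t); integrating gives ln(m/m₀) = −(Q_out/(Q_in−Q_out)) ln(V/V₀).
m = m₀ (V₀/V)^(Q_out/(Q_in−Q_out)) = 31.6 × (992/796.51)^(-3.6991) = 14.031 mg.
C = m/V = 14.031/796.51 = 0.017615 mg/L.

0.0176 mg/L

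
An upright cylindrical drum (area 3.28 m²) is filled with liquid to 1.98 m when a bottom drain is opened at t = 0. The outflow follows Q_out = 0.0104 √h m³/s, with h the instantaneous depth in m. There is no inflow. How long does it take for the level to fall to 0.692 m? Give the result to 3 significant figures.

363 s

With no inflow, A dh/dt = −0.0104 √h.
Separate and integrate: 2(√h − √h₀) = −(0.0104/A) t.
t = 2A(√h₀ − √h)/0.0104 = 2·3.28·(√1.98 − √0.692)/0.0104
  = 6.5600 × (1.4071 − 0.83187) / 0.0104 = 362.86 s.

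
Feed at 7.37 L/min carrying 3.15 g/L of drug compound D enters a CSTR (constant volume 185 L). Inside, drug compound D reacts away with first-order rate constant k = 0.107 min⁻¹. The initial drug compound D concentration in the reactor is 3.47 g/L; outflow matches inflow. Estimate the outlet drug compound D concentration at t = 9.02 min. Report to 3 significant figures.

Accumulation = in − out − consumed: V dC/dt = Q C_in − Q C − k V C.
This is linear with rate a = Q/V + k = 0.14684 min⁻¹.
C_ss = Q C_in/(Q + kV) = 0.85461 g/L; C(t) = C_ss + (C₀ − C_ss) e^(−a t).
C(9.02) = 0.85461 + (2.6154)·e^(−0.14684·9.02) = 0.85461 + (2.6154)·0.26594 = 1.5502 g/L.

1.55 g/L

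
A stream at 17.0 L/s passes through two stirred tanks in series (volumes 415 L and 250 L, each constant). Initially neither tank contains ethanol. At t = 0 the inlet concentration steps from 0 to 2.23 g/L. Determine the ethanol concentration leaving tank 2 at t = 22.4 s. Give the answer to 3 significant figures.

0.726 g/L

Species balance on tank i: dCᵢ/dt = (Cᵢ₋₁ − Cᵢ)/τᵢ with τᵢ = Vᵢ/Q.
τ₁ = 415/17.0 = 24.412 s; τ₂ = 250/17.0 = 14.706 s.
Tank 1: C₁ = C_in(1 − e^(−t/τ₁)). Tank 2 (τ₁ ≠ τ₂): C₂ = C_in[1 − (τ₁ e^(−t/τ₁) − τ₂ e^(−t/τ₂))/(τ₁ − τ₂)].
At t = 22.4: e^(−t/τ₁) = 0.39948, e^(−t/τ₂) = 0.21801.
C₂ = 2.23·[1 − (24.412·0.39948 − 14.706·0.21801)/(9.7059)] = 2.23·0.32557 = 0.72602 g/L.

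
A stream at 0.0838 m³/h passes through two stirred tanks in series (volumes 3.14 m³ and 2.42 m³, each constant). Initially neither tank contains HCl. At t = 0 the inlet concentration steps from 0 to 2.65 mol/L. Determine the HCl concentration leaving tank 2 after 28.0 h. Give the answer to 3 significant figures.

0.554 mol/L

Species balance on tank i: dCᵢ/dt = (Cᵢ₋₁ − Cᵢ)/τᵢ with τᵢ = Vᵢ/Q.
τ₁ = 3.14/0.0838 = 37.470 h; τ₂ = 2.42/0.0838 = 28.878 h.
Tank 1: C₁ = C_in(1 − e^(−t/τ₁)). Tank 2 (τ₁ ≠ τ₂): C₂ = C_in[1 − (τ₁ e^(−t/τ₁) − τ₂ e^(−t/τ₂))/(τ₁ − τ₂)].
At t = 28.0: e^(−t/τ₁) = 0.47366, e^(−t/τ₂) = 0.37924.
C₂ = 2.65·[1 − (37.470·0.47366 − 28.878·0.37924)/(8.5919)] = 2.65·0.20897 = 0.55378 mol/L.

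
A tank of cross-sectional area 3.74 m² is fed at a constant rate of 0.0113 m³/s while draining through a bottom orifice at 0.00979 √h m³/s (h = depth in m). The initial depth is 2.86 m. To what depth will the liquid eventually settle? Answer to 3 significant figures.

Level balance: A dh/dt = 0.0113 − 0.00979 √h. Setting dh/dt = 0:
Q_in = 0.00979 √h_ss ⇒ √h_ss = 0.0113/0.00979 = 1.1542.
h_ss = 1.1542² = 1.3323 m. (Since h₀ = 2.86 m > h_ss, the level will fall toward this value.)

1.33 m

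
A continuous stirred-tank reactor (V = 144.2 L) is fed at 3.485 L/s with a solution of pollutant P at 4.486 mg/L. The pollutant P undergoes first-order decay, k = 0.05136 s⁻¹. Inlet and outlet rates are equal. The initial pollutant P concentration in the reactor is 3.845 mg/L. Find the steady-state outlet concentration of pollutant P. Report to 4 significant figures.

1.435 mg/L

Species balance: V dC/dt = Q C_in − Q C − k V C.
At steady state: 0 = Q C_in − (Q + kV) C_ss, so C_ss = Q C_in/(Q + kV).
C_ss = 3.485·4.486/(3.485 + 0.05136·144.2) = 15.6337/10.8911 = 1.43546 mg/L.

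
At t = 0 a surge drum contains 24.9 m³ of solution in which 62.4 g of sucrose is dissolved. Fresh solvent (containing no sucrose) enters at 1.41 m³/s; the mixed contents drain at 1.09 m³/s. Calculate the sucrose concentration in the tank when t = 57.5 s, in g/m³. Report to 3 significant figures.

0.219 g/m³

Total volume: dV/dt = Q_in − Q_out = 0.32000 m³/s, so V(t) = 24.9 + 0.32000 t and V(57.5) = 43.300 m³.
Species balance (pure solvent in): dm/dt = −Q_out · m/V(t).
Separate: dm/m = −Q_out dt/V(t) ⇒ ln(m/m₀) = −(Q_out/(Q_in−Q_out)) ln(V/V₀).
m = m₀ (V₀/V)^(Q_out/(Q_in−Q_out)) = 62.4 × (24.9/43.300)^(3.4063) = 9.4777 g.
C = m/V = 9.4777/43.300 = 0.21888 g/m³.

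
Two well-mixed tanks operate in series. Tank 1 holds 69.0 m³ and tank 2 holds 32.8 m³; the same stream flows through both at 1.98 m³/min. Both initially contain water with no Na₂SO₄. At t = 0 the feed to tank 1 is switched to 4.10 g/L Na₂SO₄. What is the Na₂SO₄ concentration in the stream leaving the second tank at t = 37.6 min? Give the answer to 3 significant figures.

1.83 g/L

Species balance on tank i: dCᵢ/dt = (Cᵢ₋₁ − Cᵢ)/τᵢ with τᵢ = Vᵢ/Q.
τ₁ = 69.0/1.98 = 34.848 min; τ₂ = 32.8/1.98 = 16.566 min.
Tank 1: C₁ = C_in(1 − e^(−t/τ₁)). Tank 2 (τ₁ ≠ τ₂): C₂ = C_in[1 − (τ₁ e^(−t/τ₁) − τ₂ e^(−t/τ₂))/(τ₁ − τ₂)].
At t = 37.6: e^(−t/τ₁) = 0.33995, e^(−t/τ₂) = 0.10334.
C₂ = 4.10·[1 − (34.848·0.33995 − 16.566·0.10334)/(18.283)] = 4.10·0.44566 = 1.8272 g/L.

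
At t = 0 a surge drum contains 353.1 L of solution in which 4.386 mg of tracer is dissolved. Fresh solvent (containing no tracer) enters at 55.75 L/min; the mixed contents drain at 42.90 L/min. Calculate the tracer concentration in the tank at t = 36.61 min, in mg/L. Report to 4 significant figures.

Total volume: dV/dt = Q_in − Q_out = 12.8500 L/min, so V(t) = 353.1 + 12.8500 t and V(36.61) = 823.539 L.
Solute balance: dm/dt = 0 − Q_out C = −Q_out m/V(t).
Separate: dm/m = −Q_out dt/V(t) ⇒ ln(m/m₀) = −(Q_out/(Q_in−Q_out)) ln(V/V₀).
m = m₀ (V₀/V)^(Q_out/(Q_in−Q_out)) = 4.386 × (353.1/823.539)^(3.33852) = 0.259541 mg.
C = m/V = 0.259541/823.539 = 0.000315154 mg/L.

0.0003152 mg/L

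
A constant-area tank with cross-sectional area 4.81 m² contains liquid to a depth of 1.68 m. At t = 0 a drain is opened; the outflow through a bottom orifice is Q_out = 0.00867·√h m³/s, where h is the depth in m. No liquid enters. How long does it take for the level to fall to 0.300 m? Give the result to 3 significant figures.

With no inflow, A dh/dt = −0.00867 √h.
∫ h^(−1/2) dh = −(0.00867/A) ∫ dt, giving 2√h = 2√h₀ − (0.00867/A) t.
t = 2A(√h₀ − √h)/0.00867 = 2·4.81·(√1.68 − √0.300)/0.00867
  = 9.6200 × (1.2961 − 0.54772) / 0.00867 = 830.43 s.

830 s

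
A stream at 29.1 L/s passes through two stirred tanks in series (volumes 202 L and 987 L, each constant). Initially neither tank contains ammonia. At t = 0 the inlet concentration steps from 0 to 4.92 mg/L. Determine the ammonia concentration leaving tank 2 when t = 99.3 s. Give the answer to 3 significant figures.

Time constants: τᵢ = Vᵢ/Q for each well-mixed tank.
τ₁ = 202/29.1 = 6.9416 s; τ₂ = 987/29.1 = 33.918 s.
Solving the cascade with C₁(0)=C₂(0)=0 gives C₂(t) = C_in[1 − (τ₁ e^(−t/τ₁) − τ₂ e^(−t/τ₂))/(τ₁ − τ₂)].
At t = 99.3: e^(−t/τ₁) = 6.1288e-07, e^(−t/τ₂) = 0.053521.
C₂ = 4.92·[1 − (6.9416·6.1288e-07 − 33.918·0.053521)/(-26.976)] = 4.92·0.93271 = 4.5889 mg/L.

4.59 mg/L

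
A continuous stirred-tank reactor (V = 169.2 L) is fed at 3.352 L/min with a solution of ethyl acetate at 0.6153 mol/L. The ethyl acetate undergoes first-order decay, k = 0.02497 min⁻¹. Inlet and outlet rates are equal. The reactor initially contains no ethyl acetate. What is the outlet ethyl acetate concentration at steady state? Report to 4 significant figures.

0.2722 mol/L

Species balance: V dC/dt = Q C_in − Q C − k V C.
Steady state (dC/dt = 0): C_ss = Q C_in/(Q + kV) = C_in/(1 + kV/Q).
C_ss = 3.352·0.6153/(3.352 + 0.02497·169.2) = 2.06249/7.57692 = 0.272206 mol/L.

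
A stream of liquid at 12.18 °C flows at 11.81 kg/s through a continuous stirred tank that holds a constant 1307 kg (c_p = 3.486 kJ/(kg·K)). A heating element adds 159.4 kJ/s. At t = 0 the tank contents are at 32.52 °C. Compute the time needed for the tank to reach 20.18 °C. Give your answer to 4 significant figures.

Energy balance: M c_p dT/dt = ṁ c_p (T_in − T) + 159.4.
τ = M/ṁ = 110.669 s; T_ss = T_in + Q̇/(ṁ c_p) = 16.0518 °C.
T(t) = T_ss + (T₀ − T_ss) e^(−t/τ). Set T = 20.18:
e^(−t/τ) = (20.18 − 16.0518)/(32.52 − 16.0518) = 0.250678
t = −110.669 · ln(0.250678) = 153.120 s.

153.1 s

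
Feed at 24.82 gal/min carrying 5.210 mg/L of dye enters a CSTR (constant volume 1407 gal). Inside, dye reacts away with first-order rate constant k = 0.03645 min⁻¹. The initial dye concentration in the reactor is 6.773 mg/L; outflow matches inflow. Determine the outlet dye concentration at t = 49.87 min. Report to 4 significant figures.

V dC/dt = Q(C_in − C) − k V C.
dC/dt = (Q/V) C_in − (Q/V + k) C; effective rate a = Q/V + k = 0.0176404 + 0.03645 = 0.0540904 min⁻¹.
C_ss = Q C_in/(Q + kV) = 1.69913 mg/L; C(t) = C_ss + (C₀ − C_ss) e^(−a t).
C(49.87) = 1.69913 + (5.07387)·e^(−0.0540904·49.87) = 1.69913 + (5.07387)·0.0673746 = 2.04098 mg/L.

2.041 mg/L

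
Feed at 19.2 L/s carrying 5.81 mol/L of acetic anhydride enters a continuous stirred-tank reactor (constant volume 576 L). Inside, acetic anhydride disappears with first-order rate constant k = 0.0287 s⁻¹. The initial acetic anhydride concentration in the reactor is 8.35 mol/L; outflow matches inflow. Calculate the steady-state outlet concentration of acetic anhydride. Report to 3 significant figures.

3.12 mol/L

Accumulation = in − out − consumed: V dC/dt = Q C_in − Q C − k V C.
At steady state: 0 = Q C_in − (Q + kV) C_ss, so C_ss = Q C_in/(Q + kV).
C_ss = 19.2·5.81/(19.2 + 0.0287·576) = 111.55/35.731 = 3.1220 mol/L.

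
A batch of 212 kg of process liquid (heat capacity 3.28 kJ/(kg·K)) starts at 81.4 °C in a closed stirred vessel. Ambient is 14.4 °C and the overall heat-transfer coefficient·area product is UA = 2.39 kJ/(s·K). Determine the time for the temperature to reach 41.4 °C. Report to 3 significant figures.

First-law balance (no shaft work): M c_p dT/dt = −UA(T − T_amb).
τ = M c_p/UA = 290.95 s; T_ss = T_amb = 14.400 °C.
T(t) = T_ss + (T₀ − T_ss)e^(−t/τ); set T = 41.4:
t = −τ ln[(T − T_ss)/(T₀ − T_ss)] = −290.95 · ln(0.40299) = 264.43 s.

264 s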